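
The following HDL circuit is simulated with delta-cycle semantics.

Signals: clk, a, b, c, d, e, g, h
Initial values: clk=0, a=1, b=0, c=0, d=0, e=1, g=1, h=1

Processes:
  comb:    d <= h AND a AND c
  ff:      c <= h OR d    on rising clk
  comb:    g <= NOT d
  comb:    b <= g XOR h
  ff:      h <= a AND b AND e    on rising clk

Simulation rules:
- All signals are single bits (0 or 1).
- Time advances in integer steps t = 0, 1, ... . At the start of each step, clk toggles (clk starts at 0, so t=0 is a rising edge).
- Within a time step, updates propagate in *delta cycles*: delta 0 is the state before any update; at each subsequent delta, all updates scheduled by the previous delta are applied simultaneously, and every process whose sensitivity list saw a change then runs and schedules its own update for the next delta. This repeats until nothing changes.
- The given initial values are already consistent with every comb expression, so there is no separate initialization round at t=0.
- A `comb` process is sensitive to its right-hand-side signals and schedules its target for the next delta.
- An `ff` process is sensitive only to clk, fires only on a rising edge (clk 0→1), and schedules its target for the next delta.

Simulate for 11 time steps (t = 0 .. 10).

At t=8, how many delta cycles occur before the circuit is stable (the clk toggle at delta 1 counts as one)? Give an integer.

[bits: c,a,b,d,clk,h,e,g]
t=0: Δ0=01000111 Δ1=01001111 Δ2=11001011 Δ3=11101011 | 3Δ
t=1: Δ0=11101011 Δ1=11100011 | 1Δ
t=2: Δ0=11100011 Δ1=11101011 Δ2=01101111 Δ3=01001111 | 3Δ
t=3: Δ0=01001111 Δ1=01000111 | 1Δ
t=4: Δ0=01000111 Δ1=01001111 Δ2=11001011 Δ3=11101011 | 3Δ
t=5: Δ0=11101011 Δ1=11100011 | 1Δ
t=6: Δ0=11100011 Δ1=11101011 Δ2=01101111 Δ3=01001111 | 3Δ
t=7: Δ0=01001111 Δ1=01000111 | 1Δ
t=8: Δ0=01000111 Δ1=01001111 Δ2=11001011 Δ3=11101011 | 3Δ
t=9: Δ0=11101011 Δ1=11100011 | 1Δ
t=10: Δ0=11100011 Δ1=11101011 Δ2=01101111 Δ3=01001111 | 3Δ

3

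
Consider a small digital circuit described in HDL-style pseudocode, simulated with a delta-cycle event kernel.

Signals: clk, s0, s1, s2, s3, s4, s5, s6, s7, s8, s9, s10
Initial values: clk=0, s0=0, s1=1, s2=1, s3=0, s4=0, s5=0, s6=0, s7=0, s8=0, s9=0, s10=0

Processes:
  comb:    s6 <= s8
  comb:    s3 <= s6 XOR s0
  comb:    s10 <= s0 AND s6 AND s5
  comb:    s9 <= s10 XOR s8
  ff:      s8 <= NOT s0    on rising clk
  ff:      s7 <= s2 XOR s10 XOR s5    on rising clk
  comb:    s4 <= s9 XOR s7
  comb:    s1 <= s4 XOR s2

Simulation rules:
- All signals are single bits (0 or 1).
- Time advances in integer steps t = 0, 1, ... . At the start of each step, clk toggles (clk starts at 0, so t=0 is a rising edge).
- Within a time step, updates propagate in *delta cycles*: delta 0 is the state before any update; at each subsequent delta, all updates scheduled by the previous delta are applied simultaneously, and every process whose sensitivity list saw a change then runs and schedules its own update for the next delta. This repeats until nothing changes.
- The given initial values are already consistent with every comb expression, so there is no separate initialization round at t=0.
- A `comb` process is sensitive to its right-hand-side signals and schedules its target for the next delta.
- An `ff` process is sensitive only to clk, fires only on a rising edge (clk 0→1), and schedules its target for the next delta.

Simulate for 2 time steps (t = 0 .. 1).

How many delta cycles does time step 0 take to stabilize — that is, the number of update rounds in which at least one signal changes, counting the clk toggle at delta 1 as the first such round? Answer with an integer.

5

t0.Δ0 s8=0 s2=1 s10=0 s5=0 s3=0 s1=1 s9=0 clk=0 s4=0 s6=0 s7=0 s0=0
t0.Δ1 s8=0 s2=1 s10=0 s5=0 s3=0 s1=1 s9=0 clk=1 s4=0 s6=0 s7=0 s0=0
t0.Δ2 s8=1 s2=1 s10=0 s5=0 s3=0 s1=1 s9=0 clk=1 s4=0 s6=0 s7=1 s0=0
t0.Δ3 s8=1 s2=1 s10=0 s5=0 s3=0 s1=1 s9=1 clk=1 s4=1 s6=1 s7=1 s0=0
t0.Δ4 s8=1 s2=1 s10=0 s5=0 s3=1 s1=0 s9=1 clk=1 s4=0 s6=1 s7=1 s0=0
t0.Δ5 s8=1 s2=1 s10=0 s5=0 s3=1 s1=1 s9=1 clk=1 s4=0 s6=1 s7=1 s0=0
t1.Δ0 s8=1 s2=1 s10=0 s5=0 s3=1 s1=1 s9=1 clk=1 s4=0 s6=1 s7=1 s0=0
t1.Δ1 s8=1 s2=1 s10=0 s5=0 s3=1 s1=1 s9=1 clk=0 s4=0 s6=1 s7=1 s0=0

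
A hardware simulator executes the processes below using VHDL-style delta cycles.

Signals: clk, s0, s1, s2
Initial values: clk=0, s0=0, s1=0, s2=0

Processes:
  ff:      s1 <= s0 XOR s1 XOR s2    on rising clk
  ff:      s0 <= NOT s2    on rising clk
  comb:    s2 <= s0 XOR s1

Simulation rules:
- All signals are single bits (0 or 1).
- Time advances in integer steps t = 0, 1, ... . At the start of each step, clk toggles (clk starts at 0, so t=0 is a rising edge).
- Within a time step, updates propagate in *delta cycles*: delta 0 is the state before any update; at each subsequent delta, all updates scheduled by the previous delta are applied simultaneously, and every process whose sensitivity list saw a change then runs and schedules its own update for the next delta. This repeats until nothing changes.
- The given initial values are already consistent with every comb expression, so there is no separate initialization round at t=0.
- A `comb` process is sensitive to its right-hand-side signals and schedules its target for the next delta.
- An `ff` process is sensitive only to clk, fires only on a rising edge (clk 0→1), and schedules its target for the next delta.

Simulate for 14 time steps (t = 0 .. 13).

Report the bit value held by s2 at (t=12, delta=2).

[bits: s1,clk,s0,s2]
t=0: Δ0=0000 Δ1=0100 Δ2=0110 Δ3=0111 | 3Δ
t=1: Δ0=0111 Δ1=0011 | 1Δ
t=2: Δ0=0011 Δ1=0111 Δ2=0101 Δ3=0100 | 3Δ
t=3: Δ0=0100 Δ1=0000 | 1Δ
t=4: Δ0=0000 Δ1=0100 Δ2=0110 Δ3=0111 | 3Δ
t=5: Δ0=0111 Δ1=0011 | 1Δ
t=6: Δ0=0011 Δ1=0111 Δ2=0101 Δ3=0100 | 3Δ
t=7: Δ0=0100 Δ1=0000 | 1Δ
t=8: Δ0=0000 Δ1=0100 Δ2=0110 Δ3=0111 | 3Δ
t=9: Δ0=0111 Δ1=0011 | 1Δ
t=10: Δ0=0011 Δ1=0111 Δ2=0101 Δ3=0100 | 3Δ
t=11: Δ0=0100 Δ1=0000 | 1Δ
t=12: Δ0=0000 Δ1=0100 Δ2=0110 Δ3=0111 | 3Δ
t=13: Δ0=0111 Δ1=0011 | 1Δ

0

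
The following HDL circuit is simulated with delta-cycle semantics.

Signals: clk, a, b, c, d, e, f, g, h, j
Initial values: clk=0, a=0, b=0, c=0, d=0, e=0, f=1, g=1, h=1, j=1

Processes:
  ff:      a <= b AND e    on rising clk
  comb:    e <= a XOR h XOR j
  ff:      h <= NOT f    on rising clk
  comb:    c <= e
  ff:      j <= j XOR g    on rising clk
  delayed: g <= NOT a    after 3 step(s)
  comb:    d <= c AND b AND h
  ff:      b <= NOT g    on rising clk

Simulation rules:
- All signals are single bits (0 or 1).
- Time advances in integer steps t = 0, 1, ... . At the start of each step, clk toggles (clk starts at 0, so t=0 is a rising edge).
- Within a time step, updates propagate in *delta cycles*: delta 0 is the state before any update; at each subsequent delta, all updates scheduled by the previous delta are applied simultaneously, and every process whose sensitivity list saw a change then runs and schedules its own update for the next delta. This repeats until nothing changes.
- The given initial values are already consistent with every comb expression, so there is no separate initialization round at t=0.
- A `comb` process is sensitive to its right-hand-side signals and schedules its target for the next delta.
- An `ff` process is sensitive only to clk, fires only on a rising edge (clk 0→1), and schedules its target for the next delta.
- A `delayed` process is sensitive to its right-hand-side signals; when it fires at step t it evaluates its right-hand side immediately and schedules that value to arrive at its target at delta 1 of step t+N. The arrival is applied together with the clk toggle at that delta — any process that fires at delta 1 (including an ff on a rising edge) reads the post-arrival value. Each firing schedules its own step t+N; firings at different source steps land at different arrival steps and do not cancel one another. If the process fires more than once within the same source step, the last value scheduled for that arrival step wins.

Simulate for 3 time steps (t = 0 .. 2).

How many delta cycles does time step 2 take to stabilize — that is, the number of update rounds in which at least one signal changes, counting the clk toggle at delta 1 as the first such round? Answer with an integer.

4

t=0 Δ0: e=0 d=0 f=1 b=0 c=0 j=1 h=1 g=1 clk=0 a=0
  Δ1: clk:0→1
  Δ2: j:1→0, h:1→0
  (2Δ to stable)
t=1 Δ0: e=0 d=0 f=1 b=0 c=0 j=0 h=0 g=1 clk=1 a=0
  Δ1: clk:1→0
  (1Δ to stable)
t=2 Δ0: e=0 d=0 f=1 b=0 c=0 j=0 h=0 g=1 clk=0 a=0
  Δ1: clk:0→1
  Δ2: j:0→1
  Δ3: e:0→1
  Δ4: c:0→1
  (4Δ to stable)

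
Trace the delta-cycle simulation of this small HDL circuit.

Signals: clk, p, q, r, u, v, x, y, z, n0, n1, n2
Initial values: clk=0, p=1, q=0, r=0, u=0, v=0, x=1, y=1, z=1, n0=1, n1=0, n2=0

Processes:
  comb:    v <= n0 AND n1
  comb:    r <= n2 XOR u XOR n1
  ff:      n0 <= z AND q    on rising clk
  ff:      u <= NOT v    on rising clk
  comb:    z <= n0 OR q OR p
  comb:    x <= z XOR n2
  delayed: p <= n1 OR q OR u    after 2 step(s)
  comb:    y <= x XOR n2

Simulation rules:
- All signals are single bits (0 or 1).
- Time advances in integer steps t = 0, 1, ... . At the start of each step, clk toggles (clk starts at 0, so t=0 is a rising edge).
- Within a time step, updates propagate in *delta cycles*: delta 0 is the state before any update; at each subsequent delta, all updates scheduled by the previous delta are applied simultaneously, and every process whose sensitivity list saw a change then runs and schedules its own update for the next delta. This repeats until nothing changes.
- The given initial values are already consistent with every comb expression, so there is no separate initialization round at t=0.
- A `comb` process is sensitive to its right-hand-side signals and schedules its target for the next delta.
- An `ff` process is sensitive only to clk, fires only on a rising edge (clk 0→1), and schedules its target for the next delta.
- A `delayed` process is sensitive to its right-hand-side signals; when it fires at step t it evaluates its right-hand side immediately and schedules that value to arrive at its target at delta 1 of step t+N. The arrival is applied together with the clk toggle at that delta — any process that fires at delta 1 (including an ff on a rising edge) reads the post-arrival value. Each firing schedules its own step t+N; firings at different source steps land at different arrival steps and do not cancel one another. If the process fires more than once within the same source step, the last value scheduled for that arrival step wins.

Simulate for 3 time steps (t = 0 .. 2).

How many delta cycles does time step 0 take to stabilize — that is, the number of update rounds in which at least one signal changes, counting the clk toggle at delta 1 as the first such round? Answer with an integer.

3

t0.Δ0 p=1 v=0 q=0 u=0 y=1 x=1 n2=0 z=1 r=0 n0=1 clk=0 n1=0
t0.Δ1 p=1 v=0 q=0 u=0 y=1 x=1 n2=0 z=1 r=0 n0=1 clk=1 n1=0
t0.Δ2 p=1 v=0 q=0 u=1 y=1 x=1 n2=0 z=1 r=0 n0=0 clk=1 n1=0
t0.Δ3 p=1 v=0 q=0 u=1 y=1 x=1 n2=0 z=1 r=1 n0=0 clk=1 n1=0
t1.Δ0 p=1 v=0 q=0 u=1 y=1 x=1 n2=0 z=1 r=1 n0=0 clk=1 n1=0
t1.Δ1 p=1 v=0 q=0 u=1 y=1 x=1 n2=0 z=1 r=1 n0=0 clk=0 n1=0
t2.Δ0 p=1 v=0 q=0 u=1 y=1 x=1 n2=0 z=1 r=1 n0=0 clk=0 n1=0
t2.Δ1 p=1 v=0 q=0 u=1 y=1 x=1 n2=0 z=1 r=1 n0=0 clk=1 n1=0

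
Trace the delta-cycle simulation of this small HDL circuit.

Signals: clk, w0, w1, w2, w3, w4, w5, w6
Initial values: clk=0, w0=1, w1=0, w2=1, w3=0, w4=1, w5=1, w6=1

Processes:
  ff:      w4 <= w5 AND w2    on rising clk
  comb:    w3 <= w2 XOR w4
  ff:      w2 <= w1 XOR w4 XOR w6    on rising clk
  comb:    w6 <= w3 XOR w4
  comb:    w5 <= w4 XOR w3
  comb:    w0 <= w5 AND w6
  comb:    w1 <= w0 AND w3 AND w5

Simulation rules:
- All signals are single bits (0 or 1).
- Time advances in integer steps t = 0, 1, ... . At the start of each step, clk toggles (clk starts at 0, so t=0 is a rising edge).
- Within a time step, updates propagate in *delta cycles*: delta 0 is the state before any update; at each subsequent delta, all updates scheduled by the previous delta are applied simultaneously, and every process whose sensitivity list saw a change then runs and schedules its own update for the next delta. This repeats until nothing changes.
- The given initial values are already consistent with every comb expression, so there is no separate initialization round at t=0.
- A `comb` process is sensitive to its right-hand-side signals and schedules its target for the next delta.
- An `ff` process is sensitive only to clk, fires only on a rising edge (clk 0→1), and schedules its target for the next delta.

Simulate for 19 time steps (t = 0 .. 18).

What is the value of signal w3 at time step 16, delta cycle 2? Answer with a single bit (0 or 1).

t0.Δ0 w6=1 w5=1 w1=0 w3=0 w2=1 w0=1 clk=0 w4=1
t0.Δ1 w6=1 w5=1 w1=0 w3=0 w2=1 w0=1 clk=1 w4=1
t0.Δ2 w6=1 w5=1 w1=0 w3=0 w2=0 w0=1 clk=1 w4=1
t0.Δ3 w6=1 w5=1 w1=0 w3=1 w2=0 w0=1 clk=1 w4=1
t0.Δ4 w6=0 w5=0 w1=1 w3=1 w2=0 w0=1 clk=1 w4=1
t0.Δ5 w6=0 w5=0 w1=0 w3=1 w2=0 w0=0 clk=1 w4=1
t1.Δ0 w6=0 w5=0 w1=0 w3=1 w2=0 w0=0 clk=1 w4=1
t1.Δ1 w6=0 w5=0 w1=0 w3=1 w2=0 w0=0 clk=0 w4=1
t2.Δ0 w6=0 w5=0 w1=0 w3=1 w2=0 w0=0 clk=0 w4=1
t2.Δ1 w6=0 w5=0 w1=0 w3=1 w2=0 w0=0 clk=1 w4=1
t2.Δ2 w6=0 w5=0 w1=0 w3=1 w2=1 w0=0 clk=1 w4=0
t2.Δ3 w6=1 w5=1 w1=0 w3=1 w2=1 w0=0 clk=1 w4=0
t2.Δ4 w6=1 w5=1 w1=0 w3=1 w2=1 w0=1 clk=1 w4=0
t2.Δ5 w6=1 w5=1 w1=1 w3=1 w2=1 w0=1 clk=1 w4=0
t3.Δ0 w6=1 w5=1 w1=1 w3=1 w2=1 w0=1 clk=1 w4=0
t3.Δ1 w6=1 w5=1 w1=1 w3=1 w2=1 w0=1 clk=0 w4=0
t4.Δ0 w6=1 w5=1 w1=1 w3=1 w2=1 w0=1 clk=0 w4=0
t4.Δ1 w6=1 w5=1 w1=1 w3=1 w2=1 w0=1 clk=1 w4=0
t4.Δ2 w6=1 w5=1 w1=1 w3=1 w2=0 w0=1 clk=1 w4=1
t4.Δ3 w6=0 w5=0 w1=1 w3=1 w2=0 w0=1 clk=1 w4=1
t4.Δ4 w6=0 w5=0 w1=0 w3=1 w2=0 w0=0 clk=1 w4=1
t5.Δ0 w6=0 w5=0 w1=0 w3=1 w2=0 w0=0 clk=1 w4=1
t5.Δ1 w6=0 w5=0 w1=0 w3=1 w2=0 w0=0 clk=0 w4=1
t6.Δ0 w6=0 w5=0 w1=0 w3=1 w2=0 w0=0 clk=0 w4=1
t6.Δ1 w6=0 w5=0 w1=0 w3=1 w2=0 w0=0 clk=1 w4=1
t6.Δ2 w6=0 w5=0 w1=0 w3=1 w2=1 w0=0 clk=1 w4=0
t6.Δ3 w6=1 w5=1 w1=0 w3=1 w2=1 w0=0 clk=1 w4=0
t6.Δ4 w6=1 w5=1 w1=0 w3=1 w2=1 w0=1 clk=1 w4=0
t6.Δ5 w6=1 w5=1 w1=1 w3=1 w2=1 w0=1 clk=1 w4=0
t7.Δ0 w6=1 w5=1 w1=1 w3=1 w2=1 w0=1 clk=1 w4=0
t7.Δ1 w6=1 w5=1 w1=1 w3=1 w2=1 w0=1 clk=0 w4=0
t8.Δ0 w6=1 w5=1 w1=1 w3=1 w2=1 w0=1 clk=0 w4=0
t8.Δ1 w6=1 w5=1 w1=1 w3=1 w2=1 w0=1 clk=1 w4=0
t8.Δ2 w6=1 w5=1 w1=1 w3=1 w2=0 w0=1 clk=1 w4=1
t8.Δ3 w6=0 w5=0 w1=1 w3=1 w2=0 w0=1 clk=1 w4=1
t8.Δ4 w6=0 w5=0 w1=0 w3=1 w2=0 w0=0 clk=1 w4=1
t9.Δ0 w6=0 w5=0 w1=0 w3=1 w2=0 w0=0 clk=1 w4=1
t9.Δ1 w6=0 w5=0 w1=0 w3=1 w2=0 w0=0 clk=0 w4=1
t10.Δ0 w6=0 w5=0 w1=0 w3=1 w2=0 w0=0 clk=0 w4=1
t10.Δ1 w6=0 w5=0 w1=0 w3=1 w2=0 w0=0 clk=1 w4=1
t10.Δ2 w6=0 w5=0 w1=0 w3=1 w2=1 w0=0 clk=1 w4=0
t10.Δ3 w6=1 w5=1 w1=0 w3=1 w2=1 w0=0 clk=1 w4=0
t10.Δ4 w6=1 w5=1 w1=0 w3=1 w2=1 w0=1 clk=1 w4=0
t10.Δ5 w6=1 w5=1 w1=1 w3=1 w2=1 w0=1 clk=1 w4=0
t11.Δ0 w6=1 w5=1 w1=1 w3=1 w2=1 w0=1 clk=1 w4=0
t11.Δ1 w6=1 w5=1 w1=1 w3=1 w2=1 w0=1 clk=0 w4=0
t12.Δ0 w6=1 w5=1 w1=1 w3=1 w2=1 w0=1 clk=0 w4=0
t12.Δ1 w6=1 w5=1 w1=1 w3=1 w2=1 w0=1 clk=1 w4=0
t12.Δ2 w6=1 w5=1 w1=1 w3=1 w2=0 w0=1 clk=1 w4=1
t12.Δ3 w6=0 w5=0 w1=1 w3=1 w2=0 w0=1 clk=1 w4=1
t12.Δ4 w6=0 w5=0 w1=0 w3=1 w2=0 w0=0 clk=1 w4=1
t13.Δ0 w6=0 w5=0 w1=0 w3=1 w2=0 w0=0 clk=1 w4=1
t13.Δ1 w6=0 w5=0 w1=0 w3=1 w2=0 w0=0 clk=0 w4=1
t14.Δ0 w6=0 w5=0 w1=0 w3=1 w2=0 w0=0 clk=0 w4=1
t14.Δ1 w6=0 w5=0 w1=0 w3=1 w2=0 w0=0 clk=1 w4=1
t14.Δ2 w6=0 w5=0 w1=0 w3=1 w2=1 w0=0 clk=1 w4=0
t14.Δ3 w6=1 w5=1 w1=0 w3=1 w2=1 w0=0 clk=1 w4=0
t14.Δ4 w6=1 w5=1 w1=0 w3=1 w2=1 w0=1 clk=1 w4=0
t14.Δ5 w6=1 w5=1 w1=1 w3=1 w2=1 w0=1 clk=1 w4=0
t15.Δ0 w6=1 w5=1 w1=1 w3=1 w2=1 w0=1 clk=1 w4=0
t15.Δ1 w6=1 w5=1 w1=1 w3=1 w2=1 w0=1 clk=0 w4=0
t16.Δ0 w6=1 w5=1 w1=1 w3=1 w2=1 w0=1 clk=0 w4=0
t16.Δ1 w6=1 w5=1 w1=1 w3=1 w2=1 w0=1 clk=1 w4=0
t16.Δ2 w6=1 w5=1 w1=1 w3=1 w2=0 w0=1 clk=1 w4=1
t16.Δ3 w6=0 w5=0 w1=1 w3=1 w2=0 w0=1 clk=1 w4=1
t16.Δ4 w6=0 w5=0 w1=0 w3=1 w2=0 w0=0 clk=1 w4=1
t17.Δ0 w6=0 w5=0 w1=0 w3=1 w2=0 w0=0 clk=1 w4=1
t17.Δ1 w6=0 w5=0 w1=0 w3=1 w2=0 w0=0 clk=0 w4=1
t18.Δ0 w6=0 w5=0 w1=0 w3=1 w2=0 w0=0 clk=0 w4=1
t18.Δ1 w6=0 w5=0 w1=0 w3=1 w2=0 w0=0 clk=1 w4=1
t18.Δ2 w6=0 w5=0 w1=0 w3=1 w2=1 w0=0 clk=1 w4=0
t18.Δ3 w6=1 w5=1 w1=0 w3=1 w2=1 w0=0 clk=1 w4=0
t18.Δ4 w6=1 w5=1 w1=0 w3=1 w2=1 w0=1 clk=1 w4=0
t18.Δ5 w6=1 w5=1 w1=1 w3=1 w2=1 w0=1 clk=1 w4=0

1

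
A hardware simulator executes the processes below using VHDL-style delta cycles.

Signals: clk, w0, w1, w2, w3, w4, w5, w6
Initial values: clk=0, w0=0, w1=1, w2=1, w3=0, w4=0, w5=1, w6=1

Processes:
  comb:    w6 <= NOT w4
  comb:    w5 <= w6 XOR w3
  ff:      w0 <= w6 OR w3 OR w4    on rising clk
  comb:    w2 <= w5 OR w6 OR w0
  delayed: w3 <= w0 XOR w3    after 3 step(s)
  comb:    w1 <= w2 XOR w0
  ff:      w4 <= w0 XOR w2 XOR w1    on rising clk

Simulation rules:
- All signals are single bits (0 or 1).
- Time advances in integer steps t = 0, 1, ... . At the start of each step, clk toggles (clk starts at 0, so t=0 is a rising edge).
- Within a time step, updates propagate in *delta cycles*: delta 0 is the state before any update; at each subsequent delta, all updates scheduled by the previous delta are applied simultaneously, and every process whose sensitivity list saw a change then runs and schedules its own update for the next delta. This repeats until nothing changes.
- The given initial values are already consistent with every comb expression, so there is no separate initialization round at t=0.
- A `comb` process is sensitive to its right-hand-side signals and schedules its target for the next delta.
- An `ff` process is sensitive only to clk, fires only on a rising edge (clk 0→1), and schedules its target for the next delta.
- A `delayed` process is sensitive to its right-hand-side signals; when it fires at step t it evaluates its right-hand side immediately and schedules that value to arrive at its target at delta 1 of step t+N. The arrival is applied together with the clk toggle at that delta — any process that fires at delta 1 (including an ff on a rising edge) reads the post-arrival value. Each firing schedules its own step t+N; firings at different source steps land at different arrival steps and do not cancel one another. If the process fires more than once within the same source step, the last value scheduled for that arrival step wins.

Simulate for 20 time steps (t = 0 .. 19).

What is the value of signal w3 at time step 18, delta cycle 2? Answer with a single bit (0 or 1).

0

[bits: w3,w5,w2,w0,w6,w4,clk,w1]
t=0: Δ0=01101001 Δ1=01101011 Δ2=01111011 Δ3=01111010 | 3Δ
t=1: Δ0=01111010 Δ1=01111000 | 1Δ
t=2: Δ0=01111000 Δ1=01111010 | 1Δ
t=3: Δ0=01111010 Δ1=11111000 Δ2=10111000 | 2Δ
t=4: Δ0=10111000 Δ1=10111010 | 1Δ
t=5: Δ0=10111010 Δ1=10111000 | 1Δ
t=6: Δ0=10111000 Δ1=00111010 Δ2=01111010 | 2Δ
t=7: Δ0=01111010 Δ1=01111000 | 1Δ
t=8: Δ0=01111000 Δ1=01111010 | 1Δ
t=9: Δ0=01111010 Δ1=11111000 Δ2=10111000 | 2Δ
t=10: Δ0=10111000 Δ1=10111010 | 1Δ
t=11: Δ0=10111010 Δ1=10111000 | 1Δ
t=12: Δ0=10111000 Δ1=00111010 Δ2=01111010 | 2Δ
t=13: Δ0=01111010 Δ1=01111000 | 1Δ
t=14: Δ0=01111000 Δ1=01111010 | 1Δ
t=15: Δ0=01111010 Δ1=11111000 Δ2=10111000 | 2Δ
t=16: Δ0=10111000 Δ1=10111010 | 1Δ
t=17: Δ0=10111010 Δ1=10111000 | 1Δ
t=18: Δ0=10111000 Δ1=00111010 Δ2=01111010 | 2Δ
t=19: Δ0=01111010 Δ1=01111000 | 1Δ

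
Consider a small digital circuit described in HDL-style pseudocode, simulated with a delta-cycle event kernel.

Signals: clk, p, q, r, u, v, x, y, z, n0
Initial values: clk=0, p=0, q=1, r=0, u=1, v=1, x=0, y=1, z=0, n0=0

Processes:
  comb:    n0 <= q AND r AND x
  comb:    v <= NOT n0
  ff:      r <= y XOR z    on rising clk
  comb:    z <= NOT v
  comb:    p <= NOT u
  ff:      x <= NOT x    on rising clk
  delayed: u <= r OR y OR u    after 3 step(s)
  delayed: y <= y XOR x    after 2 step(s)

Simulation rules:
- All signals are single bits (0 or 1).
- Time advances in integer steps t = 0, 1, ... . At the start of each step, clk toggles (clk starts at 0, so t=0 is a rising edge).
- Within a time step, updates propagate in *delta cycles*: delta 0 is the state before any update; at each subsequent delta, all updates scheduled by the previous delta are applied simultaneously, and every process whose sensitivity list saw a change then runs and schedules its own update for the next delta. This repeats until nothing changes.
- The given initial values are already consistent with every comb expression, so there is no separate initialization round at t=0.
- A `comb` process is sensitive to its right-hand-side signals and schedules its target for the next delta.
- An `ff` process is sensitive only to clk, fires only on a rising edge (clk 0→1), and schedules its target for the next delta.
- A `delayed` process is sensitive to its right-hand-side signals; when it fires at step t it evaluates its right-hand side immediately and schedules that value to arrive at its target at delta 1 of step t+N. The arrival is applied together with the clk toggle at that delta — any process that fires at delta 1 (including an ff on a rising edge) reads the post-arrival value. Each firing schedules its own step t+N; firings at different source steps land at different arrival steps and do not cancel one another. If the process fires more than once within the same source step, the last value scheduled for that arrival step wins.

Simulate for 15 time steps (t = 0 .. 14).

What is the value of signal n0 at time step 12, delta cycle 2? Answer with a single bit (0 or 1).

[bits: n0,clk,y,x,p,q,z,u,v,r]
t=0: Δ0=0010010110 Δ1=0110010110 Δ2=0111010111 Δ3=1111010111 Δ4=1111010101 Δ5=1111011101 | 5Δ
t=1: Δ0=1111011101 Δ1=1011011101 | 1Δ
t=2: Δ0=1011011101 Δ1=1101011101 Δ2=1100011101 Δ3=0100011101 Δ4=0100011111 Δ5=0100010111 | 5Δ
t=3: Δ0=0100010111 Δ1=0000010111 | 1Δ
t=4: Δ0=0000010111 Δ1=0100010111 Δ2=0101010110 | 2Δ
t=5: Δ0=0101010110 Δ1=0001010110 | 1Δ
t=6: Δ0=0001010110 Δ1=0111010110 Δ2=0110010111 | 2Δ
t=7: Δ0=0110010111 Δ1=0010010111 | 1Δ
t=8: Δ0=0010010111 Δ1=0110010111 Δ2=0111010111 Δ3=1111010111 Δ4=1111010101 Δ5=1111011101 | 5Δ
t=9: Δ0=1111011101 Δ1=1011011101 | 1Δ
t=10: Δ0=1011011101 Δ1=1101011101 Δ2=1100011101 Δ3=0100011101 Δ4=0100011111 Δ5=0100010111 | 5Δ
t=11: Δ0=0100010111 Δ1=0000010111 | 1Δ
t=12: Δ0=0000010111 Δ1=0100010111 Δ2=0101010110 | 2Δ
t=13: Δ0=0101010110 Δ1=0001010110 | 1Δ
t=14: Δ0=0001010110 Δ1=0111010110 Δ2=0110010111 | 2Δ

0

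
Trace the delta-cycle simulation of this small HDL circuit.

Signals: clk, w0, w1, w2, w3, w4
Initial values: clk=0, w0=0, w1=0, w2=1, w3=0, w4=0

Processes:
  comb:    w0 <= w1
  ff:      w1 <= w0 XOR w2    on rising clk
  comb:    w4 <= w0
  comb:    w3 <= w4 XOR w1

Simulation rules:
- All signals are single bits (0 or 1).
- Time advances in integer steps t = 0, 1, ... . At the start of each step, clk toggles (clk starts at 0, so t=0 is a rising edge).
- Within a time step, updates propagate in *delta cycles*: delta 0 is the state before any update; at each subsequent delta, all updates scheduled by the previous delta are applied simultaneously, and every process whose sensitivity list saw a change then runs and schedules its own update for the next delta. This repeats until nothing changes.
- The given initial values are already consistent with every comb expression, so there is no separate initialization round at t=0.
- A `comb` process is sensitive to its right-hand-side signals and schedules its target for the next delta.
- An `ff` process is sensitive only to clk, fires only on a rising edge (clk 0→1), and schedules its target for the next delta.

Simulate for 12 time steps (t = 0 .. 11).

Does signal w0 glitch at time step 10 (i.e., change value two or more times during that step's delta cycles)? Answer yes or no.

no

t=0 Δ0: w3=0 w1=0 clk=0 w2=1 w0=0 w4=0
  Δ1: clk:0→1
  Δ2: w1:0→1
  Δ3: w3:0→1, w0:0→1
  Δ4: w4:0→1
  Δ5: w3:1→0
  (5Δ to stable)
t=1 Δ0: w3=0 w1=1 clk=1 w2=1 w0=1 w4=1
  Δ1: clk:1→0
  (1Δ to stable)
t=2 Δ0: w3=0 w1=1 clk=0 w2=1 w0=1 w4=1
  Δ1: clk:0→1
  Δ2: w1:1→0
  Δ3: w3:0→1, w0:1→0
  Δ4: w4:1→0
  Δ5: w3:1→0
  (5Δ to stable)
t=3 Δ0: w3=0 w1=0 clk=1 w2=1 w0=0 w4=0
  Δ1: clk:1→0
  (1Δ to stable)
t=4 Δ0: w3=0 w1=0 clk=0 w2=1 w0=0 w4=0
  Δ1: clk:0→1
  Δ2: w1:0→1
  Δ3: w3:0→1, w0:0→1
  Δ4: w4:0→1
  Δ5: w3:1→0
  (5Δ to stable)
t=5 Δ0: w3=0 w1=1 clk=1 w2=1 w0=1 w4=1
  Δ1: clk:1→0
  (1Δ to stable)
t=6 Δ0: w3=0 w1=1 clk=0 w2=1 w0=1 w4=1
  Δ1: clk:0→1
  Δ2: w1:1→0
  Δ3: w3:0→1, w0:1→0
  Δ4: w4:1→0
  Δ5: w3:1→0
  (5Δ to stable)
t=7 Δ0: w3=0 w1=0 clk=1 w2=1 w0=0 w4=0
  Δ1: clk:1→0
  (1Δ to stable)
t=8 Δ0: w3=0 w1=0 clk=0 w2=1 w0=0 w4=0
  Δ1: clk:0→1
  Δ2: w1:0→1
  Δ3: w3:0→1, w0:0→1
  Δ4: w4:0→1
  Δ5: w3:1→0
  (5Δ to stable)
t=9 Δ0: w3=0 w1=1 clk=1 w2=1 w0=1 w4=1
  Δ1: clk:1→0
  (1Δ to stable)
t=10 Δ0: w3=0 w1=1 clk=0 w2=1 w0=1 w4=1
  Δ1: clk:0→1
  Δ2: w1:1→0
  Δ3: w3:0→1, w0:1→0
  Δ4: w4:1→0
  Δ5: w3:1→0
  (5Δ to stable)
t=11 Δ0: w3=0 w1=0 clk=1 w2=1 w0=0 w4=0
  Δ1: clk:1→0
  (1Δ to stable)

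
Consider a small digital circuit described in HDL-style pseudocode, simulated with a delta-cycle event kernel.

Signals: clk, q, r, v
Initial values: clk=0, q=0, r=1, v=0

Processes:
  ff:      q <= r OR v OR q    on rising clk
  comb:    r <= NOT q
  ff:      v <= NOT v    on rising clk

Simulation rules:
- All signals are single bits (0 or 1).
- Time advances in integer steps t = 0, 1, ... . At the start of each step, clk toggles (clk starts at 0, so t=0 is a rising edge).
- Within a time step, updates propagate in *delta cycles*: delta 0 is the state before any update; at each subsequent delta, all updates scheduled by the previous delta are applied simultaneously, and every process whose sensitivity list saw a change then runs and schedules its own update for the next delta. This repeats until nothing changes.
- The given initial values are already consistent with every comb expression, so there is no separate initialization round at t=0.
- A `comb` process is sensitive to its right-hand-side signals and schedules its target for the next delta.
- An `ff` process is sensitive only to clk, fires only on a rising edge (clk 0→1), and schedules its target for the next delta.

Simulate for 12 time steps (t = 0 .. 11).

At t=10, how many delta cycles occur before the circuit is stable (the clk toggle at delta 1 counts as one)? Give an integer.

t=0 Δ0: clk=0 v=0 r=1 q=0
  Δ1: clk:0→1
  Δ2: v:0→1, q:0→1
  Δ3: r:1→0
  (3Δ to stable)
t=1 Δ0: clk=1 v=1 r=0 q=1
  Δ1: clk:1→0
  (1Δ to stable)
t=2 Δ0: clk=0 v=1 r=0 q=1
  Δ1: clk:0→1
  Δ2: v:1→0
  (2Δ to stable)
t=3 Δ0: clk=1 v=0 r=0 q=1
  Δ1: clk:1→0
  (1Δ to stable)
t=4 Δ0: clk=0 v=0 r=0 q=1
  Δ1: clk:0→1
  Δ2: v:0→1
  (2Δ to stable)
t=5 Δ0: clk=1 v=1 r=0 q=1
  Δ1: clk:1→0
  (1Δ to stable)
t=6 Δ0: clk=0 v=1 r=0 q=1
  Δ1: clk:0→1
  Δ2: v:1→0
  (2Δ to stable)
t=7 Δ0: clk=1 v=0 r=0 q=1
  Δ1: clk:1→0
  (1Δ to stable)
t=8 Δ0: clk=0 v=0 r=0 q=1
  Δ1: clk:0→1
  Δ2: v:0→1
  (2Δ to stable)
t=9 Δ0: clk=1 v=1 r=0 q=1
  Δ1: clk:1→0
  (1Δ to stable)
t=10 Δ0: clk=0 v=1 r=0 q=1
  Δ1: clk:0→1
  Δ2: v:1→0
  (2Δ to stable)
t=11 Δ0: clk=1 v=0 r=0 q=1
  Δ1: clk:1→0
  (1Δ to stable)

2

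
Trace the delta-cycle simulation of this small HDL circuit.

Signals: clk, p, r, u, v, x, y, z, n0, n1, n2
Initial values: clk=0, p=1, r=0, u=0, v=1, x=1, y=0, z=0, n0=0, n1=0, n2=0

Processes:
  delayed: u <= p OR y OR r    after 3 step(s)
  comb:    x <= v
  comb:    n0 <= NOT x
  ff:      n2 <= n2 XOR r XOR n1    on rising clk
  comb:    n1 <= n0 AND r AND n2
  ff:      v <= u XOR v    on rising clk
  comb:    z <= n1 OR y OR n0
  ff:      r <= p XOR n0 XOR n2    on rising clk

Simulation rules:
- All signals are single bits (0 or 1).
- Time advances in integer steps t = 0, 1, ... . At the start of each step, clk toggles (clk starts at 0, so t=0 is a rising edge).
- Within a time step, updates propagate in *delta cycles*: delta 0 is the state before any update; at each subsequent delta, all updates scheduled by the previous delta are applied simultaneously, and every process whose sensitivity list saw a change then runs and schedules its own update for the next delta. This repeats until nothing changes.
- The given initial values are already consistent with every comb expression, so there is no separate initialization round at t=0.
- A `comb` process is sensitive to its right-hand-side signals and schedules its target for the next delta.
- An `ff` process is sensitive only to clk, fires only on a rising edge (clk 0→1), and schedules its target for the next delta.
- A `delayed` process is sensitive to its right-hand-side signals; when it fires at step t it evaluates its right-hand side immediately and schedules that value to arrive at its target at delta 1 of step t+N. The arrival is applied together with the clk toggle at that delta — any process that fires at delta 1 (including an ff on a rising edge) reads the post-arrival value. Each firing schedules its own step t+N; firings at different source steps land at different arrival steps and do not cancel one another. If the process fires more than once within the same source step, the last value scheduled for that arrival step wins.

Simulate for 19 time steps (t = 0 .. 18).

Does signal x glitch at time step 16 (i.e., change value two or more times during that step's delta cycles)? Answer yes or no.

no

[bits: x,n0,n2,p,r,u,z,y,v,clk,n1]
t=0: Δ0=10010000100 Δ1=10010000110 Δ2=10011000110 | 2Δ
t=1: Δ0=10011000110 Δ1=10011000100 | 1Δ
t=2: Δ0=10011000100 Δ1=10011000110 Δ2=10111000110 | 2Δ
t=3: Δ0=10111000110 Δ1=10111100100 | 1Δ
t=4: Δ0=10111100100 Δ1=10111100110 Δ2=10010100010 Δ3=00010100010 Δ4=01010100010 Δ5=01010110010 | 5Δ
t=5: Δ0=01010110010 Δ1=01010110000 | 1Δ
t=6: Δ0=01010110000 Δ1=01010110010 Δ2=01010110110 Δ3=11010110110 Δ4=10010110110 Δ5=10010100110 | 5Δ
t=7: Δ0=10010100110 Δ1=10010100100 | 1Δ
t=8: Δ0=10010100100 Δ1=10010100110 Δ2=10011100010 Δ3=00011100010 Δ4=01011100010 Δ5=01011110010 | 5Δ
t=9: Δ0=01011110010 Δ1=01011110000 | 1Δ
t=10: Δ0=01011110000 Δ1=01011110010 Δ2=01110110110 Δ3=11110110110 Δ4=10110110110 Δ5=10110100110 | 5Δ
t=11: Δ0=10110100110 Δ1=10110100100 | 1Δ
t=12: Δ0=10110100100 Δ1=10110100110 Δ2=10110100010 Δ3=00110100010 Δ4=01110100010 Δ5=01110110010 | 5Δ
t=13: Δ0=01110110010 Δ1=01110110000 | 1Δ
t=14: Δ0=01110110000 Δ1=01110110010 Δ2=01111110110 Δ3=11111110111 Δ4=10111110111 Δ5=10111110110 Δ6=10111100110 | 6Δ
t=15: Δ0=10111100110 Δ1=10111100100 | 1Δ
t=16: Δ0=10111100100 Δ1=10111100110 Δ2=10010100010 Δ3=00010100010 Δ4=01010100010 Δ5=01010110010 | 5Δ
t=17: Δ0=01010110010 Δ1=01010110000 | 1Δ
t=18: Δ0=01010110000 Δ1=01010110010 Δ2=01010110110 Δ3=11010110110 Δ4=10010110110 Δ5=10010100110 | 5Δ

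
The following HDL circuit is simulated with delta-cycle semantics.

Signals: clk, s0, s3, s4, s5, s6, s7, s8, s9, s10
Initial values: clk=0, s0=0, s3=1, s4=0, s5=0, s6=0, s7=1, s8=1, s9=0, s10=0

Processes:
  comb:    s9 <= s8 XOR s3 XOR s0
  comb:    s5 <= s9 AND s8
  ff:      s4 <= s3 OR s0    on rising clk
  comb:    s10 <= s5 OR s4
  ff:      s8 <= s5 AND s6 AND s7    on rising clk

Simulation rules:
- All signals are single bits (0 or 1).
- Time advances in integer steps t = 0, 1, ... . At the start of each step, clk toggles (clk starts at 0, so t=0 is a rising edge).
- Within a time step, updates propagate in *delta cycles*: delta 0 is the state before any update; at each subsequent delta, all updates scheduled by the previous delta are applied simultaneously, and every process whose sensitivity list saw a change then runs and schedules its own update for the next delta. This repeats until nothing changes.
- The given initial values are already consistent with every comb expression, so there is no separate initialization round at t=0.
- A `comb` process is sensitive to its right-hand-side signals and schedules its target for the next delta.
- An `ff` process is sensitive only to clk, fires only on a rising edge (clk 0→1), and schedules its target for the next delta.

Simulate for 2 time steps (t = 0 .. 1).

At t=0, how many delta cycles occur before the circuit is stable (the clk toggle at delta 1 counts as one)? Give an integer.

3

[bits: s10,s6,s3,s7,s0,s9,s8,s4,s5,clk]
t=0: Δ0=0011001000 Δ1=0011001001 Δ2=0011000101 Δ3=1011010101 | 3Δ
t=1: Δ0=1011010101 Δ1=1011010100 | 1Δ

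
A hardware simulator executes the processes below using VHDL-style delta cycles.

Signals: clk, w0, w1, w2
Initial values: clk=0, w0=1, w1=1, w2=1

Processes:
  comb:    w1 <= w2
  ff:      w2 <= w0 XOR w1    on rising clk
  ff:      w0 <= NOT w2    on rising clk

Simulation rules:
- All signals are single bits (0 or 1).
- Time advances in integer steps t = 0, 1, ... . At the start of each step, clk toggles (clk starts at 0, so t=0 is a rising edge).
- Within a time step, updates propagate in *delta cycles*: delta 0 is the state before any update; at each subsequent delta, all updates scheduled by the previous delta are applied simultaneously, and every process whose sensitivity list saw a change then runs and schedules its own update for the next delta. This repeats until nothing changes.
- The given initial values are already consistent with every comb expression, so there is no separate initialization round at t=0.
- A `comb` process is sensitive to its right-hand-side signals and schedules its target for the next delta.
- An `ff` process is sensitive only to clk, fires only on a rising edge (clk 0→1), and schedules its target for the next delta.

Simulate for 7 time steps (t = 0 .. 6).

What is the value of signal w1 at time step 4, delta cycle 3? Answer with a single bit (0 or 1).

t0.Δ0 clk=0 w1=1 w0=1 w2=1
t0.Δ1 clk=1 w1=1 w0=1 w2=1
t0.Δ2 clk=1 w1=1 w0=0 w2=0
t0.Δ3 clk=1 w1=0 w0=0 w2=0
t1.Δ0 clk=1 w1=0 w0=0 w2=0
t1.Δ1 clk=0 w1=0 w0=0 w2=0
t2.Δ0 clk=0 w1=0 w0=0 w2=0
t2.Δ1 clk=1 w1=0 w0=0 w2=0
t2.Δ2 clk=1 w1=0 w0=1 w2=0
t3.Δ0 clk=1 w1=0 w0=1 w2=0
t3.Δ1 clk=0 w1=0 w0=1 w2=0
t4.Δ0 clk=0 w1=0 w0=1 w2=0
t4.Δ1 clk=1 w1=0 w0=1 w2=0
t4.Δ2 clk=1 w1=0 w0=1 w2=1
t4.Δ3 clk=1 w1=1 w0=1 w2=1
t5.Δ0 clk=1 w1=1 w0=1 w2=1
t5.Δ1 clk=0 w1=1 w0=1 w2=1
t6.Δ0 clk=0 w1=1 w0=1 w2=1
t6.Δ1 clk=1 w1=1 w0=1 w2=1
t6.Δ2 clk=1 w1=1 w0=0 w2=0
t6.Δ3 clk=1 w1=0 w0=0 w2=0

1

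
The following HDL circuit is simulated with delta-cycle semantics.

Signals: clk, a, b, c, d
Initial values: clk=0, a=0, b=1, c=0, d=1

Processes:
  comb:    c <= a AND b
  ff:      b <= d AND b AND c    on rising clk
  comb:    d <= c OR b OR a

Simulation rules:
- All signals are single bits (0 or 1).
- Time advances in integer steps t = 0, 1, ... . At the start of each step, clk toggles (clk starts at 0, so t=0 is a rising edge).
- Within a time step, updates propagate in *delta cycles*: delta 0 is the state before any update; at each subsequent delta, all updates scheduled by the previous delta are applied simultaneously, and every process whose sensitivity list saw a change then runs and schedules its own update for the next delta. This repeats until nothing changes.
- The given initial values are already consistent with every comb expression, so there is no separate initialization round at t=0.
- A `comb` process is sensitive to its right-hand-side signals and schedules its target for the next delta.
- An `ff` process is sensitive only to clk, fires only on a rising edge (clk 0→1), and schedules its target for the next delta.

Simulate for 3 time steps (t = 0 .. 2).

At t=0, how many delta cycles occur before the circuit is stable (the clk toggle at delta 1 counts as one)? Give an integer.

3

t=0 Δ0: a=0 b=1 clk=0 c=0 d=1
  Δ1: clk:0→1
  Δ2: b:1→0
  Δ3: d:1→0
  (3Δ to stable)
t=1 Δ0: a=0 b=0 clk=1 c=0 d=0
  Δ1: clk:1→0
  (1Δ to stable)
t=2 Δ0: a=0 b=0 clk=0 c=0 d=0
  Δ1: clk:0→1
  (1Δ to stable)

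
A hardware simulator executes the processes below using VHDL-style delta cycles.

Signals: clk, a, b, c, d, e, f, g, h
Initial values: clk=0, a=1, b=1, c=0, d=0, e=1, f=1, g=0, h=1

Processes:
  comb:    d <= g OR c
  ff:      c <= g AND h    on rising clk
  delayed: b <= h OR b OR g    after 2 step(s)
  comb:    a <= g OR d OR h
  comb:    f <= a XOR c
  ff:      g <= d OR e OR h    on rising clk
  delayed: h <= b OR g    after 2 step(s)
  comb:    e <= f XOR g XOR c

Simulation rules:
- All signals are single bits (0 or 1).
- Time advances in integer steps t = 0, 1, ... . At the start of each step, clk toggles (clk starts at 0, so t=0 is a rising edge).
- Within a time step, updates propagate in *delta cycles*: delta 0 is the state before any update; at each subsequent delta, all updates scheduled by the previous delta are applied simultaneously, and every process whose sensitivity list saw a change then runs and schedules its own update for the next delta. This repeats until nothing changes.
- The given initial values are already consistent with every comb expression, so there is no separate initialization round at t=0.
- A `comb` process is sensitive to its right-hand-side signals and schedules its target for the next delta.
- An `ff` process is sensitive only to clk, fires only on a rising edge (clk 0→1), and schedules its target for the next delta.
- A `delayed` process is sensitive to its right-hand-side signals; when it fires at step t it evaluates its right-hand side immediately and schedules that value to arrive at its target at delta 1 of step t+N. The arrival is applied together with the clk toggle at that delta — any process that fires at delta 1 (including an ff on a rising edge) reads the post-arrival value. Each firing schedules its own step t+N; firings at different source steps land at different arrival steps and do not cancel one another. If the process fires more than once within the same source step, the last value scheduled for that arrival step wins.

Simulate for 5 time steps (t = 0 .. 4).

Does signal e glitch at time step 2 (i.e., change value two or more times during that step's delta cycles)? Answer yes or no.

yes

[bits: e,h,g,f,b,clk,d,a,c]
t=0: Δ0=110110010 Δ1=110111010 Δ2=111111010 Δ3=011111110 | 3Δ
t=1: Δ0=011111110 Δ1=011110110 | 1Δ
t=2: Δ0=011110110 Δ1=011111110 Δ2=011111111 Δ3=111011111 Δ4=011011111 | 4Δ
t=3: Δ0=011011111 Δ1=011010111 | 1Δ
t=4: Δ0=011010111 Δ1=011011111 | 1Δ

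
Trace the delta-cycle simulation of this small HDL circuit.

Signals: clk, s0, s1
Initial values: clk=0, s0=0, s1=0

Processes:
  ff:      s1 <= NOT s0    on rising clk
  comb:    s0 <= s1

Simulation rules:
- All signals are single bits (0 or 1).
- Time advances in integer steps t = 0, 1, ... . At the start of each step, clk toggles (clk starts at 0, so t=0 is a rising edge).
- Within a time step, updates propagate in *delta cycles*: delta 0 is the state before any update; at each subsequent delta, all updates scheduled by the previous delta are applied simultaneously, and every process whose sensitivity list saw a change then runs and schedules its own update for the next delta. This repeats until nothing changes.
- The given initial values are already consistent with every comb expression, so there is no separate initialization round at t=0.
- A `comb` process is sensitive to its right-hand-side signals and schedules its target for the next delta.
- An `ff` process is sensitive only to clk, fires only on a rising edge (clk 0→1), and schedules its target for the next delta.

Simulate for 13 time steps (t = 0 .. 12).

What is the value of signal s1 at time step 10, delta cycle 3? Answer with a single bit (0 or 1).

0

[bits: s1,clk,s0]
t=0: Δ0=000 Δ1=010 Δ2=110 Δ3=111 | 3Δ
t=1: Δ0=111 Δ1=101 | 1Δ
t=2: Δ0=101 Δ1=111 Δ2=011 Δ3=010 | 3Δ
t=3: Δ0=010 Δ1=000 | 1Δ
t=4: Δ0=000 Δ1=010 Δ2=110 Δ3=111 | 3Δ
t=5: Δ0=111 Δ1=101 | 1Δ
t=6: Δ0=101 Δ1=111 Δ2=011 Δ3=010 | 3Δ
t=7: Δ0=010 Δ1=000 | 1Δ
t=8: Δ0=000 Δ1=010 Δ2=110 Δ3=111 | 3Δ
t=9: Δ0=111 Δ1=101 | 1Δ
t=10: Δ0=101 Δ1=111 Δ2=011 Δ3=010 | 3Δ
t=11: Δ0=010 Δ1=000 | 1Δ
t=12: Δ0=000 Δ1=010 Δ2=110 Δ3=111 | 3Δ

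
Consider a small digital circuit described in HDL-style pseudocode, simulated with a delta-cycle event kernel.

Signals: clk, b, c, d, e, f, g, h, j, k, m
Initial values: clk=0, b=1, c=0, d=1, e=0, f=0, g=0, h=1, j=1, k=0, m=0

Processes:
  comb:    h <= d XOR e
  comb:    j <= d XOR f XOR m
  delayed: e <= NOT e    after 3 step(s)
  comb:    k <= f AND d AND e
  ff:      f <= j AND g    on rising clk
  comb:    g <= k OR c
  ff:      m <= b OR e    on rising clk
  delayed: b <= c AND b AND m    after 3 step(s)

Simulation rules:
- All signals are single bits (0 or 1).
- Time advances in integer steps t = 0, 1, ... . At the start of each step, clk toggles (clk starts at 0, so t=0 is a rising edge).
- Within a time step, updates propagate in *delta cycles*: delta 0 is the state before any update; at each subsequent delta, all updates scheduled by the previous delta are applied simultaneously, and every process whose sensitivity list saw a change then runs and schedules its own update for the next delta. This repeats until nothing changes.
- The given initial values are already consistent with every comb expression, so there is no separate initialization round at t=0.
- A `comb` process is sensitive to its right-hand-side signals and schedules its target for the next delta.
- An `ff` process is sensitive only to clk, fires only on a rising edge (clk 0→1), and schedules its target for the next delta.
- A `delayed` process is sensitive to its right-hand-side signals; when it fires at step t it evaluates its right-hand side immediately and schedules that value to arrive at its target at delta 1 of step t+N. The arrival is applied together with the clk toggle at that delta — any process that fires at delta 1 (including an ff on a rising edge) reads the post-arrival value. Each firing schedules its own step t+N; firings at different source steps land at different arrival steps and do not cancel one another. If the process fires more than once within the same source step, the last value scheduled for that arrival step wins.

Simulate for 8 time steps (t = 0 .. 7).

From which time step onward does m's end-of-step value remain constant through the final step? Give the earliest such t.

4

t=0 Δ0: m=0 clk=0 h=1 d=1 b=1 f=0 k=0 j=1 c=0 e=0 g=0
  Δ1: clk:0→1
  Δ2: m:0→1
  Δ3: j:1→0
  (3Δ to stable)
t=1 Δ0: m=1 clk=1 h=1 d=1 b=1 f=0 k=0 j=0 c=0 e=0 g=0
  Δ1: clk:1→0
  (1Δ to stable)
t=2 Δ0: m=1 clk=0 h=1 d=1 b=1 f=0 k=0 j=0 c=0 e=0 g=0
  Δ1: clk:0→1
  (1Δ to stable)
t=3 Δ0: m=1 clk=1 h=1 d=1 b=1 f=0 k=0 j=0 c=0 e=0 g=0
  Δ1: clk:1→0, b:1→0
  (1Δ to stable)
t=4 Δ0: m=1 clk=0 h=1 d=1 b=0 f=0 k=0 j=0 c=0 e=0 g=0
  Δ1: clk:0→1
  Δ2: m:1→0
  Δ3: j:0→1
  (3Δ to stable)
t=5 Δ0: m=0 clk=1 h=1 d=1 b=0 f=0 k=0 j=1 c=0 e=0 g=0
  Δ1: clk:1→0
  (1Δ to stable)
t=6 Δ0: m=0 clk=0 h=1 d=1 b=0 f=0 k=0 j=1 c=0 e=0 g=0
  Δ1: clk:0→1
  (1Δ to stable)
t=7 Δ0: m=0 clk=1 h=1 d=1 b=0 f=0 k=0 j=1 c=0 e=0 g=0
  Δ1: clk:1→0
  (1Δ to stable)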